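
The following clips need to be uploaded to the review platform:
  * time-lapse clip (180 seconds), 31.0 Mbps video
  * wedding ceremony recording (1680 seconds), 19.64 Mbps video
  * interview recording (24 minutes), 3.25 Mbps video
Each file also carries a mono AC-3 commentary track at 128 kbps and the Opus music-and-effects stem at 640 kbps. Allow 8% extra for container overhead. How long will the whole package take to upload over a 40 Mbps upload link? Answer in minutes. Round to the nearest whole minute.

21 minutes

Audio total: 128 + 640 = 768 kbps = 0.768 Mbps.
time-lapse clip: 31.768 Mbps × 180 s × 1.08 = 6175.7 Mb
wedding ceremony recording: 20.408 Mbps × 1680 s × 1.08 = 37028.3 Mb
interview recording: 4.018 Mbps × 1440 s × 1.08 = 6248.8 Mb
Total: 49452.8 Mb = 6181.6 MB.
At 40 Mbps: 49452.8 / 40 = 1236 s ≈ 20.6 minutes.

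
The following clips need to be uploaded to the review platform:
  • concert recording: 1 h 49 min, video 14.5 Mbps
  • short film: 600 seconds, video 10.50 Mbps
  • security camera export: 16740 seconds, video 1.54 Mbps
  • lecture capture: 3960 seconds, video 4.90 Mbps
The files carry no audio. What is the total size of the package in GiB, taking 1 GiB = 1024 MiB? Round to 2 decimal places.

17.03 GiB

concert recording: 14.500 Mbps × 6540 s = 94830.0 Mb
short film: 10.500 Mbps × 600 s = 6300.0 Mb
security camera export: 1.540 Mbps × 16740 s = 25779.6 Mb
lecture capture: 4.900 Mbps × 3960 s = 19404.0 Mb
Total: 146313.6 Mb = 18289.2 MB.
= 17.03 GiB.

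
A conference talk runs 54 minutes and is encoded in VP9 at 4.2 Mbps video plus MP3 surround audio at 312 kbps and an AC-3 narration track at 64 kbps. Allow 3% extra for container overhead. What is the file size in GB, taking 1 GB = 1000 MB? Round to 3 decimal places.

1.909 GB

54 min = 3240 s
Audio total: 312 + 64 = 376 kbps = 0.376 Mbps.
Total bitrate: 4.2 + 0.376 = 4.576 Mbps.
Stream data: 4.576 Mbps × 3240 s = 14826.2 Mb.
With 3% container overhead: ×1.03.
15,271 Mb ÷ 8 = 1,909 MB → 1.909 GB.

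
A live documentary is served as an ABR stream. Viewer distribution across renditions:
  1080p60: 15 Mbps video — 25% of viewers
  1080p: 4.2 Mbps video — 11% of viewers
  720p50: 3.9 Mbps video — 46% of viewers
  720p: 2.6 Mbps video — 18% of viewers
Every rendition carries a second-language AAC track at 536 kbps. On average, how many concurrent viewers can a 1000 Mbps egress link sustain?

Audio: 536 kbps = 0.536 Mbps.
Average per-viewer bitrate: 0.25×15.536 + 0.11×4.736 + 0.46×4.436 + 0.18×3.136 = 7.010 Mbps.
1000 Mbps = 1,000 Mbps; 1,000 / 7.010 = 142.65 → 142.

142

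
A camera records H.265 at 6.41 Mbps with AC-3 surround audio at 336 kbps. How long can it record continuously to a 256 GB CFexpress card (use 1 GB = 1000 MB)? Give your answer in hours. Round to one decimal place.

84.3 hours

Audio: 336 kbps = 0.336 Mbps.
Total bitrate: 6.41 + 0.336 = 6.746 Mbps.
Capacity: 256 GB = 2,048,000 Mb.
Recording time: 2,048,000 / 6.746 = 303,587 s ≈ 84.3 hours.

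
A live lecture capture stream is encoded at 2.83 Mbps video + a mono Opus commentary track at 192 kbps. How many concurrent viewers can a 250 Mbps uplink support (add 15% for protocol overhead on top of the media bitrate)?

71

Audio: 192 kbps = 0.192 Mbps.
Per-viewer media rate: 3.022 Mbps.
On the wire with 15% overhead: 3.475 Mbps.
250 Mbps = 250.0 Mbps; 250.0 / 3.475 = 71.94 → 71 viewers.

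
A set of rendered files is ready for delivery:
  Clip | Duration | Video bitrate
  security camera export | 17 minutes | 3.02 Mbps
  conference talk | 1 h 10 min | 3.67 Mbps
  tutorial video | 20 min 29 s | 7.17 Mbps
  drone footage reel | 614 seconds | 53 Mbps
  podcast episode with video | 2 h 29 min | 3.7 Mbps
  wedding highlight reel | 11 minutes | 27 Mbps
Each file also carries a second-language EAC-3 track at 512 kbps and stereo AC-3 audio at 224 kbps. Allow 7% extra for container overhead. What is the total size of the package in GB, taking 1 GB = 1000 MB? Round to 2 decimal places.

16.45 GB

Audio total: 512 + 224 = 736 kbps = 0.736 Mbps.
security camera export: 3.756 Mbps × 1020 s × 1.07 = 4099.3 Mb
conference talk: 4.406 Mbps × 4200 s × 1.07 = 19800.6 Mb
tutorial video: 7.906 Mbps × 1229 s × 1.07 = 10396.6 Mb
drone footage reel: 53.736 Mbps × 614 s × 1.07 = 35303.5 Mb
podcast episode with video: 4.436 Mbps × 8940 s × 1.07 = 42433.9 Mb
wedding highlight reel: 27.736 Mbps × 660 s × 1.07 = 19587.2 Mb
Total: 131621.0 Mb = 16452.6 MB.
= 16.45 GB.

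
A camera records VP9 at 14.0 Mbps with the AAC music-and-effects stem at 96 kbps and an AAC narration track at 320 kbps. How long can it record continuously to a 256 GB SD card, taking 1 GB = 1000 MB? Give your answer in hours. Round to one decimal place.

Audio total: 96 + 320 = 416 kbps = 0.416 Mbps.
Total bitrate: 14.0 + 0.416 = 14.416 Mbps.
Capacity: 256 GB = 2,048,000 Mb.
Recording time: 2,048,000 / 14.416 = 142,064 s ≈ 39.5 hours.

39.5 hours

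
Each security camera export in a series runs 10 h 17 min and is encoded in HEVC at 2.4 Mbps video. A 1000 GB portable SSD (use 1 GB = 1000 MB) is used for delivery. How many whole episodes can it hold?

90

10 h 17 min = 617 min = 37020 s
Per item: 2.400 Mbps × 37020 s = 88,848 Mb = 11,106 MB.
Capacity: 1000 GB = 8,000,000 Mb; 90.04 items → 90 complete.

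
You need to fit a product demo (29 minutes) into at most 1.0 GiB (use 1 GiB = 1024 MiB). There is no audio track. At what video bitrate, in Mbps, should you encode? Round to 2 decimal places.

4.94 Mbps

Budget: 1.0 GiB = 8589.9 Mb.
29 min = 1740 s
Total bitrate budget: 8589.9 Mb / 1740 s = 4.937 Mbps.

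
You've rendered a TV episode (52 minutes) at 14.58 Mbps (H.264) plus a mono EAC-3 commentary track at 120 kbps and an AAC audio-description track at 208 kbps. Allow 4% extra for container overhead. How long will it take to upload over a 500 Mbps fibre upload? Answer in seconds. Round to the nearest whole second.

52 min = 3120 s
Audio total: 120 + 208 = 328 kbps = 0.328 Mbps.
Total bitrate: 14.908 Mbps.
File: 14.908 Mbps × 3120 s = 46513.0 Mb.
With 4% container overhead: ×1.04. → 48373.5 Mb.
At 500 Mbps: 48373.5 / 500 = 96.7 s ≈ 96.7 seconds.

97 seconds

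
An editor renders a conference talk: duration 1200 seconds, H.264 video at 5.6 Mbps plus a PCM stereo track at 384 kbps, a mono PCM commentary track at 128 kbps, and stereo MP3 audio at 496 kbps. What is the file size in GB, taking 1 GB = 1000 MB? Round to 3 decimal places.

0.991 GB

Audio total: 384 + 128 + 496 = 1008 kbps = 1.008 Mbps.
Total bitrate: 5.6 + 1.008 = 6.608 Mbps.
Stream data: 6.608 Mbps × 1200 s = 7929.6 Mb.
7,930 Mb ÷ 8 = 991.2 MB → 0.9912 GB.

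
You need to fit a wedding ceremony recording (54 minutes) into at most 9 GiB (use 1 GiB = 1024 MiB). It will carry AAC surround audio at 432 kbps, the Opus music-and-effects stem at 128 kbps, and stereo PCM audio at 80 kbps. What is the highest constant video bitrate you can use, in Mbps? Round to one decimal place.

Budget: 9 GiB = 77309.4 Mb.
54 min = 3240 s
Total bitrate budget: 77309.4 Mb / 3240 s = 23.861 Mbps.
Audio total: 432 + 128 + 80 = 640 kbps = 0.640 Mbps.
Video: 23.861 − 0.640 = 23.221 Mbps.

23.2 Mbps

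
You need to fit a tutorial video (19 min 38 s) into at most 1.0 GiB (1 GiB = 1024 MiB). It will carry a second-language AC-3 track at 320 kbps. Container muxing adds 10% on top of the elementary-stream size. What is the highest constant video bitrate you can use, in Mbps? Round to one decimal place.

Budget: 1.0 GiB = 8589.9 Mb.
Stream payload after overhead: 8589.9 / 1.10 = 7809.0 Mb.
19 min 38 s = 1178 s
Total bitrate budget: 7809.0 Mb / 1178 s = 6.629 Mbps.
Audio: 320 kbps = 0.320 Mbps.
Video: 6.629 − 0.320 = 6.309 Mbps.

6.3 Mbps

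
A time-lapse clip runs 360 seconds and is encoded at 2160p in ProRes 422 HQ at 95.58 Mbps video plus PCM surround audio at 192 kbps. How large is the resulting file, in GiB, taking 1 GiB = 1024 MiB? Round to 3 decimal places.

4.014 GiB

Audio: 192 kbps = 0.192 Mbps.
Total bitrate: 95.58 + 0.192 = 95.772 Mbps.
Stream data: 95.772 Mbps × 360 s = 34477.9 Mb.
34,478 Mb = 4,309,740,000 bytes ÷ 1,073,741,824 = 4.014 GiB.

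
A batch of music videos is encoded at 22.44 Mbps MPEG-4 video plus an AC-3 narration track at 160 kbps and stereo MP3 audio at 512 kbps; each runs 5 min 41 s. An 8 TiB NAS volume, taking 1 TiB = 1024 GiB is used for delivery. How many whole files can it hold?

8928

5 min 41 s = 341 s
Audio total: 160 + 512 = 672 kbps = 0.672 Mbps.
Total bitrate: 23.112 Mbps.
Per item: 23.112 Mbps × 341 s = 7,881 Mb = 985.1 MB.
Capacity: 8 TiB = 70,368,744 Mb; 8928.69 items → 8928 complete.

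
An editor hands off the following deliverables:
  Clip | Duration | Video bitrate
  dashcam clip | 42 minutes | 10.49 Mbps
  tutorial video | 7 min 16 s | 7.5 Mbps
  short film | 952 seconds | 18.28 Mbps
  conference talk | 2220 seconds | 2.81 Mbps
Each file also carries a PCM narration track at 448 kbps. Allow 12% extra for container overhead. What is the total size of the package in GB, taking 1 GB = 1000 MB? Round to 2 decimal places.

Audio: 448 kbps = 0.448 Mbps.
dashcam clip: 10.938 Mbps × 2520 s × 1.12 = 30871.4 Mb
tutorial video: 7.948 Mbps × 436 s × 1.12 = 3881.2 Mb
short film: 18.728 Mbps × 952 s × 1.12 = 19968.5 Mb
conference talk: 3.258 Mbps × 2220 s × 1.12 = 8100.7 Mb
Total: 62821.8 Mb = 7852.7 MB.
= 7.853 GB.

7.85 GB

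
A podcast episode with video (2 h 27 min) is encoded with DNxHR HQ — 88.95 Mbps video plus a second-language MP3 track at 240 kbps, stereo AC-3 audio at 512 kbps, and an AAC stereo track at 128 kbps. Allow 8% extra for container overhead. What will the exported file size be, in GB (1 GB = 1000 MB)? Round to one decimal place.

2 h 27 min = 147 min = 8820 s
Audio total: 240 + 512 + 128 = 880 kbps = 0.880 Mbps.
Total bitrate: 88.95 + 0.880 = 89.830 Mbps.
Stream data: 89.830 Mbps × 8820 s = 792300.6 Mb.
With 8% container overhead: ×1.08.
855,685 Mb ÷ 8 = 106,961 MB → 107.0 GB.

107.0 GB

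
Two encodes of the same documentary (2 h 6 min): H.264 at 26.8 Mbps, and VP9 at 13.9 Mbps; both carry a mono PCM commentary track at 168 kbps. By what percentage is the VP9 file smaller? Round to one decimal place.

47.8%

2 h 6 min = 126 min = 7560 s
Audio: 168 kbps = 0.168 Mbps.
H.264: 26.968 Mbps × 7560 s = 203878.1 Mb = 25.485 GB.
VP9: 14.068 Mbps × 7560 s = 106354.1 Mb = 13.294 GB.
Reduction: (1 − 13.294/25.485) × 100 = 47.83%.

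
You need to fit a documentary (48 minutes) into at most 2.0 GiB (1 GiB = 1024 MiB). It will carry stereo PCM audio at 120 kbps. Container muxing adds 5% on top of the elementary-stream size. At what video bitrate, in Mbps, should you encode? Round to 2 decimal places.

5.56 Mbps

Budget: 2.0 GiB = 17179.9 Mb.
Stream payload after overhead: 17179.9 / 1.05 = 16361.8 Mb.
48 min = 2880 s
Total bitrate budget: 16361.8 Mb / 2880 s = 5.681 Mbps.
Audio: 120 kbps = 0.120 Mbps.
Video: 5.681 − 0.120 = 5.561 Mbps.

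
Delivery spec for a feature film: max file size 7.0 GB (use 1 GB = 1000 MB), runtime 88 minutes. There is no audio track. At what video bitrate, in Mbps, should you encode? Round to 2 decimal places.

10.61 Mbps

Budget: 7.0 GB = 56000.0 Mb.
88 min = 5280 s
Total bitrate budget: 56000.0 Mb / 5280 s = 10.606 Mbps.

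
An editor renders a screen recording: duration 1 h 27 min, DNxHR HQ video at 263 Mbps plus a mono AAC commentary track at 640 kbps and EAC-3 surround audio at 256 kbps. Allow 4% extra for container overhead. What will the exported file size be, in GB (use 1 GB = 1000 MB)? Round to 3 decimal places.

179.080 GB

1 h 27 min = 87 min = 5220 s
Audio total: 640 + 256 = 896 kbps = 0.896 Mbps.
Total bitrate: 263 + 0.896 = 263.896 Mbps.
Stream data: 263.896 Mbps × 5220 s = 1377537.1 Mb.
With 4% container overhead: ×1.04.
1,432,639 Mb ÷ 8 = 179,080 MB → 179.1 GB.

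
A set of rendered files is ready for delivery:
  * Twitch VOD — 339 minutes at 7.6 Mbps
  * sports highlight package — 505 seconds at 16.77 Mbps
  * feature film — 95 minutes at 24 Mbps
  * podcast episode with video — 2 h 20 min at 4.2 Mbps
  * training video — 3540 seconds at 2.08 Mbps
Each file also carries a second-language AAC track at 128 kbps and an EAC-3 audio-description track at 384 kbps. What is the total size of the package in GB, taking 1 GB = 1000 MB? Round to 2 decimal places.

Audio total: 128 + 384 = 512 kbps = 0.512 Mbps.
Twitch VOD: 8.112 Mbps × 20340 s = 164998.1 Mb
sports highlight package: 17.282 Mbps × 505 s = 8727.4 Mb
feature film: 24.512 Mbps × 5700 s = 139718.4 Mb
podcast episode with video: 4.712 Mbps × 8400 s = 39580.8 Mb
training video: 2.592 Mbps × 3540 s = 9175.7 Mb
Total: 362200.4 Mb = 45275.0 MB.
= 45.28 GB.

45.28 GB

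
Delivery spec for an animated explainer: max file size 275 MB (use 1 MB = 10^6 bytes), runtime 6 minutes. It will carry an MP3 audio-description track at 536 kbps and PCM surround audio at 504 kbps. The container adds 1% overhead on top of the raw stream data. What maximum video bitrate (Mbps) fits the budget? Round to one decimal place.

5.0 Mbps

Budget: 275 MB = 2200.0 Mb.
Stream payload after overhead: 2200.0 / 1.01 = 2178.2 Mb.
6 min = 360 s
Total bitrate budget: 2178.2 Mb / 360 s = 6.051 Mbps.
Audio total: 536 + 504 = 1040 kbps = 1.040 Mbps.
Video: 6.051 − 1.040 = 5.011 Mbps.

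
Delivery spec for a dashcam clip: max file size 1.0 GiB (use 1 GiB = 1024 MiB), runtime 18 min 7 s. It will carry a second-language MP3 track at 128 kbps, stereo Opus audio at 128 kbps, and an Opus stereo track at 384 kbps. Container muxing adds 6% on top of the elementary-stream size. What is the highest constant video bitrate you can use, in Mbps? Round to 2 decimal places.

Budget: 1.0 GiB = 8589.9 Mb.
Stream payload after overhead: 8589.9 / 1.06 = 8103.7 Mb.
18 min 7 s = 1087 s
Total bitrate budget: 8103.7 Mb / 1087 s = 7.455 Mbps.
Audio total: 128 + 128 + 384 = 640 kbps = 0.640 Mbps.
Video: 7.455 − 0.640 = 6.815 Mbps.

6.82 Mbps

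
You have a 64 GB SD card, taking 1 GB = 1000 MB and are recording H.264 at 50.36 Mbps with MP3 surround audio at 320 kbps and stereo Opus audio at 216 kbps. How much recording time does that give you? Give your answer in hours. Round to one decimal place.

2.8 hours

Audio total: 320 + 216 = 536 kbps = 0.536 Mbps.
Total bitrate: 50.36 + 0.536 = 50.896 Mbps.
Capacity: 64 GB = 512,000 Mb.
Recording time: 512,000 / 50.896 = 10,060 s ≈ 2.79 hours.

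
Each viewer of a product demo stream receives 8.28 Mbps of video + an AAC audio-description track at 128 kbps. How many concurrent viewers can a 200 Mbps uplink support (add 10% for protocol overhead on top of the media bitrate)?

Audio: 128 kbps = 0.128 Mbps.
Per-viewer media rate: 8.408 Mbps.
On the wire with 10% overhead: 9.249 Mbps.
200 Mbps = 200.0 Mbps; 200.0 / 9.249 = 21.62 → 21 viewers.

21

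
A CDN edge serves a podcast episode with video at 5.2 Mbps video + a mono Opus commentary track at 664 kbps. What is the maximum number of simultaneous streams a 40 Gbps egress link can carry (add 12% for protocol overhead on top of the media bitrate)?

6090

Audio: 664 kbps = 0.664 Mbps.
Per-viewer media rate: 5.864 Mbps.
On the wire with 12% overhead: 6.568 Mbps.
40 Gbps = 40,000 Mbps; 40,000 / 6.568 = 6090.43 → 6090 viewers.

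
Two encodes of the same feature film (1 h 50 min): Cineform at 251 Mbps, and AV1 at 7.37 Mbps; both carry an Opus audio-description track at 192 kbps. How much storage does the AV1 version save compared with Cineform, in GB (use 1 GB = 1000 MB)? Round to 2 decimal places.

200.99 GB

1 h 50 min = 110 min = 6600 s
Audio: 192 kbps = 0.192 Mbps.
Cineform: 251.192 Mbps × 6600 s = 1657867.2 Mb = 207.233 GB.
AV1: 7.562 Mbps × 6600 s = 49909.2 Mb = 6.239 GB.
Saving: 207.233 − 6.239 = 200.995 GB.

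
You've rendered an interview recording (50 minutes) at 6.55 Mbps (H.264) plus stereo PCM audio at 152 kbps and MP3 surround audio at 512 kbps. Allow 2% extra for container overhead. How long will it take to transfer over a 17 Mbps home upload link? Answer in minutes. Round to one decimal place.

50 min = 3000 s
Audio total: 152 + 512 = 664 kbps = 0.664 Mbps.
Total bitrate: 7.214 Mbps.
File: 7.214 Mbps × 3000 s = 21642.0 Mb.
With 2% container overhead: ×1.02. → 22074.8 Mb.
At 17 Mbps: 22074.8 / 17 = 1298.5 s ≈ 21.6 minutes.

21.6 minutes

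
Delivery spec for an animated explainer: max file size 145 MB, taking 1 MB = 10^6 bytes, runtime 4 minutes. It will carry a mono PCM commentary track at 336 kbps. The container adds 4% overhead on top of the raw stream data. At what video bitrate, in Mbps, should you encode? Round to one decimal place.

Budget: 145 MB = 1160.0 Mb.
Stream payload after overhead: 1160.0 / 1.04 = 1115.4 Mb.
4 min = 240 s
Total bitrate budget: 1115.4 Mb / 240 s = 4.647 Mbps.
Audio: 336 kbps = 0.336 Mbps.
Video: 4.647 − 0.336 = 4.311 Mbps.

4.3 Mbps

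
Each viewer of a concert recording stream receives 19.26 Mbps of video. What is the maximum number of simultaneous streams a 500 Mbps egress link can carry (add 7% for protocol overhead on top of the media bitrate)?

24

On the wire with 7% overhead: 20.608 Mbps.
500 Mbps = 500.0 Mbps; 500.0 / 20.608 = 24.26 → 24 viewers.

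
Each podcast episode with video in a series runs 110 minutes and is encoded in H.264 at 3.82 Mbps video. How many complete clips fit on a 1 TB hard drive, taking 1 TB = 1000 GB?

110 min = 6600 s
Per item: 3.820 Mbps × 6600 s = 25,212 Mb = 3,152 MB.
Capacity: 1 TB = 8,000,000 Mb; 317.31 items → 317 complete.

317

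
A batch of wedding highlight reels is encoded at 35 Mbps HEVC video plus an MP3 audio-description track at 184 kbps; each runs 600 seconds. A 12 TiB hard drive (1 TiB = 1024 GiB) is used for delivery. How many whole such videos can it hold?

5000

Audio: 184 kbps = 0.184 Mbps.
Total bitrate: 35.184 Mbps.
Per item: 35.184 Mbps × 600 s = 21,110 Mb = 2,639 MB.
Capacity: 12 TiB = 105,553,116 Mb; 5000.05 items → 5000 complete.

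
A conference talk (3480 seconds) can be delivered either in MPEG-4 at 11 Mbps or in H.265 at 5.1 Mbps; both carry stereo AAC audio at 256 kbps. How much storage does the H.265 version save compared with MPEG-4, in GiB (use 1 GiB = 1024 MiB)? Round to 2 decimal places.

Audio: 256 kbps = 0.256 Mbps.
MPEG-4: 11.256 Mbps × 3480 s = 39170.9 Mb = 4.560 GiB.
H.265: 5.356 Mbps × 3480 s = 18638.9 Mb = 2.170 GiB.
Saving: 4.560 − 2.170 = 2.390 GiB.

2.39 GiB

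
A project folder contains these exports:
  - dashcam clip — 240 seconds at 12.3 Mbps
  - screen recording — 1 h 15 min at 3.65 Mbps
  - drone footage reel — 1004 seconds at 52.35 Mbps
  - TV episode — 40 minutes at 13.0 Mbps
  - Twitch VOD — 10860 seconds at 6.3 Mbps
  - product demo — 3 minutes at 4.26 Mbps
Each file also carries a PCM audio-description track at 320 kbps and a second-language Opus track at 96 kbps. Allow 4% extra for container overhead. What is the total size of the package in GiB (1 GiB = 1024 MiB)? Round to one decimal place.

21.8 GiB

Audio total: 320 + 96 = 416 kbps = 0.416 Mbps.
dashcam clip: 12.716 Mbps × 240 s × 1.04 = 3173.9 Mb
screen recording: 4.066 Mbps × 4500 s × 1.04 = 19028.9 Mb
drone footage reel: 52.766 Mbps × 1004 s × 1.04 = 55096.1 Mb
TV episode: 13.416 Mbps × 2400 s × 1.04 = 33486.3 Mb
Twitch VOD: 6.716 Mbps × 10860 s × 1.04 = 75853.2 Mb
product demo: 4.676 Mbps × 180 s × 1.04 = 875.3 Mb
Total: 187513.8 Mb = 23439.2 MB.
= 21.83 GiB.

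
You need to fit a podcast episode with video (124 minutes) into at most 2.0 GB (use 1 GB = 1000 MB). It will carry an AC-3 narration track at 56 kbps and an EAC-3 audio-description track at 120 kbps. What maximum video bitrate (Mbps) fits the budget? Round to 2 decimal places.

Budget: 2.0 GB = 16000.0 Mb.
124 min = 7440 s
Total bitrate budget: 16000.0 Mb / 7440 s = 2.151 Mbps.
Audio total: 56 + 120 = 176 kbps = 0.176 Mbps.
Video: 2.151 − 0.176 = 1.975 Mbps.

1.97 Mbps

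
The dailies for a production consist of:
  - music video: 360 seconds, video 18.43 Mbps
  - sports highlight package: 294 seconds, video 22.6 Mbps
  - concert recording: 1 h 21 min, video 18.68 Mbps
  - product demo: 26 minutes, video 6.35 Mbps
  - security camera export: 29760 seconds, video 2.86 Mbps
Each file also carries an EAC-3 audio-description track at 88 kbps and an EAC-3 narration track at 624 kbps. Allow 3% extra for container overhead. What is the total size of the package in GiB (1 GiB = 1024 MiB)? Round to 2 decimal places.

Audio total: 88 + 624 = 712 kbps = 0.712 Mbps.
music video: 19.142 Mbps × 360 s × 1.03 = 7097.9 Mb
sports highlight package: 23.312 Mbps × 294 s × 1.03 = 7059.3 Mb
concert recording: 19.392 Mbps × 4860 s × 1.03 = 97072.5 Mb
product demo: 7.062 Mbps × 1560 s × 1.03 = 11347.2 Mb
security camera export: 3.572 Mbps × 29760 s × 1.03 = 109491.8 Mb
Total: 232068.7 Mb = 29008.6 MB.
= 27.02 GiB.

27.02 GiB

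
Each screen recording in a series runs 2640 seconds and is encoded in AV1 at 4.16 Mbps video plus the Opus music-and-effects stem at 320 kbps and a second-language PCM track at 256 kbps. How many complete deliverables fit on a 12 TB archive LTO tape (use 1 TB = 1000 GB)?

7678

Audio total: 320 + 256 = 576 kbps = 0.576 Mbps.
Total bitrate: 4.736 Mbps.
Per item: 4.736 Mbps × 2640 s = 12,503 Mb = 1,563 MB.
Capacity: 12 TB = 96,000,000 Mb; 7678.13 items → 7678 complete.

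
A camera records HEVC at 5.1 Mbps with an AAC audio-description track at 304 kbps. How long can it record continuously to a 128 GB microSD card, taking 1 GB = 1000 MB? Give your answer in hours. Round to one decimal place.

Audio: 304 kbps = 0.304 Mbps.
Total bitrate: 5.1 + 0.304 = 5.404 Mbps.
Capacity: 128 GB = 1,024,000 Mb.
Recording time: 1,024,000 / 5.404 = 189,489 s ≈ 52.6 hours.

52.6 hours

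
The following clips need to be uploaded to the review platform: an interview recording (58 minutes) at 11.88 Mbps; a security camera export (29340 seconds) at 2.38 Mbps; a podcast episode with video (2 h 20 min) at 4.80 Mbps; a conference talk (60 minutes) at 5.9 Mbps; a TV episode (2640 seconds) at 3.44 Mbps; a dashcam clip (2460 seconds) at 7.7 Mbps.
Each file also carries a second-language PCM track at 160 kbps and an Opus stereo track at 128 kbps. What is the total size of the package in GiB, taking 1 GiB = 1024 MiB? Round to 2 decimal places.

25.04 GiB

Audio total: 160 + 128 = 288 kbps = 0.288 Mbps.
interview recording: 12.168 Mbps × 3480 s = 42344.6 Mb
security camera export: 2.668 Mbps × 29340 s = 78279.1 Mb
podcast episode with video: 5.088 Mbps × 8400 s = 42739.2 Mb
conference talk: 6.188 Mbps × 3600 s = 22276.8 Mb
TV episode: 3.728 Mbps × 2640 s = 9841.9 Mb
dashcam clip: 7.988 Mbps × 2460 s = 19650.5 Mb
Total: 215132.2 Mb = 26891.5 MB.
= 25.04 GiB.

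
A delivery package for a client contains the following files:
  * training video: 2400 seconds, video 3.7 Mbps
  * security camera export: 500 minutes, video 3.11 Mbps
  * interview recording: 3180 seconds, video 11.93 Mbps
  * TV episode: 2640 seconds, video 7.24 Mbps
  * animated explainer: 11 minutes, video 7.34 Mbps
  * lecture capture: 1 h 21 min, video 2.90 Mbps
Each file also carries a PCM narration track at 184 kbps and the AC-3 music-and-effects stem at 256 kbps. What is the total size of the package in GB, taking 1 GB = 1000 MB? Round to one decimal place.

24.7 GB

Audio total: 184 + 256 = 440 kbps = 0.440 Mbps.
training video: 4.140 Mbps × 2400 s = 9936.0 Mb
security camera export: 3.550 Mbps × 30000 s = 106500.0 Mb
interview recording: 12.370 Mbps × 3180 s = 39336.6 Mb
TV episode: 7.680 Mbps × 2640 s = 20275.2 Mb
animated explainer: 7.780 Mbps × 660 s = 5134.8 Mb
lecture capture: 3.340 Mbps × 4860 s = 16232.4 Mb
Total: 197415.0 Mb = 24676.9 MB.
= 24.68 GB.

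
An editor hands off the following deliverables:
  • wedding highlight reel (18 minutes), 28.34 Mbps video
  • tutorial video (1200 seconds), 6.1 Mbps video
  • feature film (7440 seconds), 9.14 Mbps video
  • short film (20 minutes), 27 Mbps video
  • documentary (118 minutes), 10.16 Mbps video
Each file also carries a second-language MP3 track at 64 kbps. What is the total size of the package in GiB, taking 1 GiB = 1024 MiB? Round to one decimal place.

24.6 GiB

Audio: 64 kbps = 0.064 Mbps.
wedding highlight reel: 28.404 Mbps × 1080 s = 30676.3 Mb
tutorial video: 6.164 Mbps × 1200 s = 7396.8 Mb
feature film: 9.204 Mbps × 7440 s = 68477.8 Mb
short film: 27.064 Mbps × 1200 s = 32476.8 Mb
documentary: 10.224 Mbps × 7080 s = 72385.9 Mb
Total: 211413.6 Mb = 26426.7 MB.
= 24.61 GiB.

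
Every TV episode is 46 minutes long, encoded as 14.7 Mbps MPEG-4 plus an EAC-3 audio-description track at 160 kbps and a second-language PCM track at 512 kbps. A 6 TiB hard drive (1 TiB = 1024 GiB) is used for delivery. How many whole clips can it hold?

1243

46 min = 2760 s
Audio total: 160 + 512 = 672 kbps = 0.672 Mbps.
Total bitrate: 15.372 Mbps.
Per item: 15.372 Mbps × 2760 s = 42,427 Mb = 5,303 MB.
Capacity: 6 TiB = 52,776,558 Mb; 1243.95 items → 1243 complete.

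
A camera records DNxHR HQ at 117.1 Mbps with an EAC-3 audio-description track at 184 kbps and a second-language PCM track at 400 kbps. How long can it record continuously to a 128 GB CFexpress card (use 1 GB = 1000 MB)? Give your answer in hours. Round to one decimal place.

Audio total: 184 + 400 = 584 kbps = 0.584 Mbps.
Total bitrate: 117.1 + 0.584 = 117.684 Mbps.
Capacity: 128 GB = 1,024,000 Mb.
Recording time: 1,024,000 / 117.684 = 8,701 s ≈ 2.42 hours.

2.4 hours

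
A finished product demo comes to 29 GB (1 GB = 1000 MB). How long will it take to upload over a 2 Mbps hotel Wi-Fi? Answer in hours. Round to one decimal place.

32.2 hours

File: 29 GB = 232000.0 Mb.
At 2 Mbps: 232000.0 / 2 = 116000.0 s ≈ 32.2 hours.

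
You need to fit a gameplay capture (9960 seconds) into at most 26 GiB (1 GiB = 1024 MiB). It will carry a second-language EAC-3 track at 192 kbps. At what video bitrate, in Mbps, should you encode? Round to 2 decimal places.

Budget: 26 GiB = 223338.3 Mb.
Total bitrate budget: 223338.3 Mb / 9960 s = 22.424 Mbps.
Audio: 192 kbps = 0.192 Mbps.
Video: 22.424 − 0.192 = 22.232 Mbps.

22.23 Mbps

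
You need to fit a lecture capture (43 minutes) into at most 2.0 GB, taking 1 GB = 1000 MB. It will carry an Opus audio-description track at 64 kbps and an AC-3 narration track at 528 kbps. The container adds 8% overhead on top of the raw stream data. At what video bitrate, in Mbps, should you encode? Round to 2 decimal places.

5.15 Mbps

Budget: 2.0 GB = 16000.0 Mb.
Stream payload after overhead: 16000.0 / 1.08 = 14814.8 Mb.
43 min = 2580 s
Total bitrate budget: 14814.8 Mb / 2580 s = 5.742 Mbps.
Audio total: 64 + 528 = 592 kbps = 0.592 Mbps.
Video: 5.742 − 0.592 = 5.150 Mbps.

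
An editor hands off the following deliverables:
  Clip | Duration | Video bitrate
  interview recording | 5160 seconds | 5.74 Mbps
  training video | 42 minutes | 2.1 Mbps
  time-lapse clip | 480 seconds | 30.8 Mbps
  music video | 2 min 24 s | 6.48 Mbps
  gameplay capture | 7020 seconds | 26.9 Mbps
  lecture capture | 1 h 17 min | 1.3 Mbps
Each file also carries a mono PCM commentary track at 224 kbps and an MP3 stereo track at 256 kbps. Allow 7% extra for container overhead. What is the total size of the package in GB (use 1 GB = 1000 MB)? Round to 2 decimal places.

34.11 GB

Audio total: 224 + 256 = 480 kbps = 0.480 Mbps.
interview recording: 6.220 Mbps × 5160 s × 1.07 = 34341.9 Mb
training video: 2.580 Mbps × 2520 s × 1.07 = 6956.7 Mb
time-lapse clip: 31.280 Mbps × 480 s × 1.07 = 16065.4 Mb
music video: 6.960 Mbps × 144 s × 1.07 = 1072.4 Mb
gameplay capture: 27.380 Mbps × 7020 s × 1.07 = 205662.1 Mb
lecture capture: 1.780 Mbps × 4620 s × 1.07 = 8799.3 Mb
Total: 272897.8 Mb = 34112.2 MB.
= 34.11 GB.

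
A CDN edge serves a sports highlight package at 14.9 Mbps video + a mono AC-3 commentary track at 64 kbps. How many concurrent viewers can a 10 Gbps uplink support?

668

Audio: 64 kbps = 0.064 Mbps.
Per-viewer media rate: 14.964 Mbps.
10 Gbps = 10,000 Mbps; 10,000 / 14.964 = 668.27 → 668 viewers.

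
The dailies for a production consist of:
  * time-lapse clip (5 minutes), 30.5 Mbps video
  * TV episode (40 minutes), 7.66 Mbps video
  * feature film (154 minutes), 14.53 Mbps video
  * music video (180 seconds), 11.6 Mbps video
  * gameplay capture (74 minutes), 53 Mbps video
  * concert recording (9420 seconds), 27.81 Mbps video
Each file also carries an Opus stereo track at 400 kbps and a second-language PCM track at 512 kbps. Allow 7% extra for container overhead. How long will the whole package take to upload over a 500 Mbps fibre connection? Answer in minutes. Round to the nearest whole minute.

Audio total: 400 + 512 = 912 kbps = 0.912 Mbps.
time-lapse clip: 31.412 Mbps × 300 s × 1.07 = 10083.3 Mb
TV episode: 8.572 Mbps × 2400 s × 1.07 = 22012.9 Mb
feature film: 15.442 Mbps × 9240 s × 1.07 = 152672.0 Mb
music video: 12.512 Mbps × 180 s × 1.07 = 2409.8 Mb
gameplay capture: 53.912 Mbps × 4440 s × 1.07 = 256125.1 Mb
concert recording: 28.722 Mbps × 9420 s × 1.07 = 289500.5 Mb
Total: 732803.6 Mb = 91600.4 MB.
At 500 Mbps: 732803.6 / 500 = 1466 s ≈ 24.4 minutes.

24 minutes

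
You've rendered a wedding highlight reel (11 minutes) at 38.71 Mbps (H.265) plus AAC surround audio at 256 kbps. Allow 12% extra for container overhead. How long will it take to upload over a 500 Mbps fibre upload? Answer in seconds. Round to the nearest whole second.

11 min = 660 s
Audio: 256 kbps = 0.256 Mbps.
Total bitrate: 38.966 Mbps.
File: 38.966 Mbps × 660 s = 25717.6 Mb.
With 12% container overhead: ×1.12. → 28803.7 Mb.
At 500 Mbps: 28803.7 / 500 = 57.6 s ≈ 57.6 seconds.

58 seconds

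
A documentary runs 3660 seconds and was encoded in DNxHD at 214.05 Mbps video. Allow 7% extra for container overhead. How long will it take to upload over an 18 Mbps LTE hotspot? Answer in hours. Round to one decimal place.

12.9 hours

File: 214.050 Mbps × 3660 s = 783423.0 Mb.
With 7% container overhead: ×1.07. → 838262.6 Mb.
At 18 Mbps: 838262.6 / 18 = 46570.1 s ≈ 12.9 hours.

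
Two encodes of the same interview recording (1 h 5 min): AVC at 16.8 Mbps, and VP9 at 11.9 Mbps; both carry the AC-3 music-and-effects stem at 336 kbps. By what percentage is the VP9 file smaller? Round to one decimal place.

1 h 5 min = 65 min = 3900 s
Audio: 336 kbps = 0.336 Mbps.
AVC: 17.136 Mbps × 3900 s = 66830.4 Mb = 8.354 GB.
VP9: 12.236 Mbps × 3900 s = 47720.4 Mb = 5.965 GB.
Reduction: (1 − 5.965/8.354) × 100 = 28.59%.

28.6%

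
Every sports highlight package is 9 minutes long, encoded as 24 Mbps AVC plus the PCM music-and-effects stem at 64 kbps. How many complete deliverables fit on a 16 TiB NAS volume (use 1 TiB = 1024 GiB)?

9 min = 540 s
Audio: 64 kbps = 0.064 Mbps.
Total bitrate: 24.064 Mbps.
Per item: 24.064 Mbps × 540 s = 12,995 Mb = 1,624 MB.
Capacity: 16 TiB = 140,737,488 Mb; 10830.49 items → 10830 complete.

10830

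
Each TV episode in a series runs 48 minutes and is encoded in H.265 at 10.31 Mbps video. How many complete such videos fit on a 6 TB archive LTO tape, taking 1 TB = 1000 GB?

1616

48 min = 2880 s
Per item: 10.310 Mbps × 2880 s = 29,693 Mb = 3,712 MB.
Capacity: 6 TB = 48,000,000 Mb; 1616.55 items → 1616 complete.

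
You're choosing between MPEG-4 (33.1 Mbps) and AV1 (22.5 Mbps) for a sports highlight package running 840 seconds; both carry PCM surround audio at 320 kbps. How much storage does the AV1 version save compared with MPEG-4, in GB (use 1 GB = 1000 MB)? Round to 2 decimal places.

1.11 GB

Audio: 320 kbps = 0.320 Mbps.
MPEG-4: 33.420 Mbps × 840 s = 28072.8 Mb = 3.509 GB.
AV1: 22.820 Mbps × 840 s = 19168.8 Mb = 2.396 GB.
Saving: 3.509 − 2.396 = 1.113 GB.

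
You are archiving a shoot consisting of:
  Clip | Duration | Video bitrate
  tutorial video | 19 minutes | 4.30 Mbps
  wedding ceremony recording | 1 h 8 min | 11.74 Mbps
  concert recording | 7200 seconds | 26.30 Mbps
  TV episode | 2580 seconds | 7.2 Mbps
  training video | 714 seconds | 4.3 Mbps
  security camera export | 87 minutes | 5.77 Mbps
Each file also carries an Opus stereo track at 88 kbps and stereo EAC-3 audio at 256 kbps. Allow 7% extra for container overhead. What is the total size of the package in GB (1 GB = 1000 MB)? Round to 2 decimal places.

40.28 GB

Audio total: 88 + 256 = 344 kbps = 0.344 Mbps.
tutorial video: 4.644 Mbps × 1140 s × 1.07 = 5664.8 Mb
wedding ceremony recording: 12.084 Mbps × 4080 s × 1.07 = 52753.9 Mb
concert recording: 26.644 Mbps × 7200 s × 1.07 = 205265.4 Mb
TV episode: 7.544 Mbps × 2580 s × 1.07 = 20826.0 Mb
training video: 4.644 Mbps × 714 s × 1.07 = 3547.9 Mb
security camera export: 6.114 Mbps × 5220 s × 1.07 = 34149.1 Mb
Total: 322207.1 Mb = 40275.9 MB.
= 40.28 GB.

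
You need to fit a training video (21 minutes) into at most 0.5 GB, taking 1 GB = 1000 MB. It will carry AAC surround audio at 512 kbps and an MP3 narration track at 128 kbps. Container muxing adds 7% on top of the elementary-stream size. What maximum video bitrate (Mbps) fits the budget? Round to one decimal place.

2.3 Mbps

Budget: 0.5 GB = 4000.0 Mb.
Stream payload after overhead: 4000.0 / 1.07 = 3738.3 Mb.
21 min = 1260 s
Total bitrate budget: 3738.3 Mb / 1260 s = 2.967 Mbps.
Audio total: 512 + 128 = 640 kbps = 0.640 Mbps.
Video: 2.967 − 0.640 = 2.327 Mbps.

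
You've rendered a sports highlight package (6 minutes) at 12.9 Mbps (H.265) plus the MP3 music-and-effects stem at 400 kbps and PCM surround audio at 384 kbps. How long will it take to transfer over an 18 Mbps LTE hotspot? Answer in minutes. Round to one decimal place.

4.6 minutes

6 min = 360 s
Audio total: 400 + 384 = 784 kbps = 0.784 Mbps.
Total bitrate: 13.684 Mbps.
File: 13.684 Mbps × 360 s = 4926.2 Mb.
At 18 Mbps: 4926.2 / 18 = 273.7 s ≈ 4.56 minutes.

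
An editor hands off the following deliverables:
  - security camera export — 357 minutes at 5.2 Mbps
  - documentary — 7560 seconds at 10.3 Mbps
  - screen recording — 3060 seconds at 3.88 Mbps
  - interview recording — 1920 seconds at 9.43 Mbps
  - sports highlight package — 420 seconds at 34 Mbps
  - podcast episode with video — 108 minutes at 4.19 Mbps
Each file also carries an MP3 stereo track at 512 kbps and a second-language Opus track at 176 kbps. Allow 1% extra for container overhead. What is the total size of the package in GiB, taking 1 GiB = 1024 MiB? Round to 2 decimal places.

33.95 GiB

Audio total: 512 + 176 = 688 kbps = 0.688 Mbps.
security camera export: 5.888 Mbps × 21420 s × 1.01 = 127382.2 Mb
documentary: 10.988 Mbps × 7560 s × 1.01 = 83900.0 Mb
screen recording: 4.568 Mbps × 3060 s × 1.01 = 14117.9 Mb
interview recording: 10.118 Mbps × 1920 s × 1.01 = 19620.8 Mb
sports highlight package: 34.688 Mbps × 420 s × 1.01 = 14714.6 Mb
podcast episode with video: 4.878 Mbps × 6480 s × 1.01 = 31925.5 Mb
Total: 291661.0 Mb = 36457.6 MB.
= 33.95 GiB.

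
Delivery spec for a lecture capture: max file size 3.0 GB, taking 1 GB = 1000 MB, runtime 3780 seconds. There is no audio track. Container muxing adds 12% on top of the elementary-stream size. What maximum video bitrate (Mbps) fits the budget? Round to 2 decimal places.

5.67 Mbps

Budget: 3.0 GB = 24000.0 Mb.
Stream payload after overhead: 24000.0 / 1.12 = 21428.6 Mb.
Total bitrate budget: 21428.6 Mb / 3780 s = 5.669 Mbps.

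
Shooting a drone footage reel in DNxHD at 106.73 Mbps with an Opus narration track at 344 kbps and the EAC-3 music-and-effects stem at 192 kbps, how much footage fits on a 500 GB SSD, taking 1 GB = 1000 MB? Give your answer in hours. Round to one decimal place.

10.4 hours

Audio total: 344 + 192 = 536 kbps = 0.536 Mbps.
Total bitrate: 106.73 + 0.536 = 107.266 Mbps.
Capacity: 500 GB = 4,000,000 Mb.
Recording time: 4,000,000 / 107.266 = 37,290 s ≈ 10.4 hours.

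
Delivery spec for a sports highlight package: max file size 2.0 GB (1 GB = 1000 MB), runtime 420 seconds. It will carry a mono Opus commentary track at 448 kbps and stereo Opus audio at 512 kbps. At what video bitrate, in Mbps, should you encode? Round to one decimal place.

Budget: 2.0 GB = 16000.0 Mb.
Total bitrate budget: 16000.0 Mb / 420 s = 38.095 Mbps.
Audio total: 448 + 512 = 960 kbps = 0.960 Mbps.
Video: 38.095 − 0.960 = 37.135 Mbps.

37.1 Mbps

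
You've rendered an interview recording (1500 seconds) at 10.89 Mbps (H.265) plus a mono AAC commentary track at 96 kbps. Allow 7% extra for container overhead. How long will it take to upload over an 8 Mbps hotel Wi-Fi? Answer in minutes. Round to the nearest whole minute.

Audio: 96 kbps = 0.096 Mbps.
Total bitrate: 10.986 Mbps.
File: 10.986 Mbps × 1500 s = 16479.0 Mb.
With 7% container overhead: ×1.07. → 17632.5 Mb.
At 8 Mbps: 17632.5 / 8 = 2204.1 s ≈ 36.7 minutes.

37 minutes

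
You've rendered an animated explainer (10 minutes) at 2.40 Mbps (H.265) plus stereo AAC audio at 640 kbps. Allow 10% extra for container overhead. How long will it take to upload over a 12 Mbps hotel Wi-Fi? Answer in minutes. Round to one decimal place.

2.8 minutes

10 min = 600 s
Audio: 640 kbps = 0.640 Mbps.
Total bitrate: 3.040 Mbps.
File: 3.040 Mbps × 600 s = 1824.0 Mb.
With 10% container overhead: ×1.10. → 2006.4 Mb.
At 12 Mbps: 2006.4 / 12 = 167.2 s ≈ 2.79 minutes.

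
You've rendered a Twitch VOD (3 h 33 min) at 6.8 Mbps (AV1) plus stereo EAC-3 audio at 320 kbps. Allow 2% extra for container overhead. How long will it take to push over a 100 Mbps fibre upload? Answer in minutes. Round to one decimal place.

3 h 33 min = 213 min = 12780 s
Audio: 320 kbps = 0.320 Mbps.
Total bitrate: 7.120 Mbps.
File: 7.120 Mbps × 12780 s = 90993.6 Mb.
With 2% container overhead: ×1.02. → 92813.5 Mb.
At 100 Mbps: 92813.5 / 100 = 928.1 s ≈ 15.5 minutes.

15.5 minutes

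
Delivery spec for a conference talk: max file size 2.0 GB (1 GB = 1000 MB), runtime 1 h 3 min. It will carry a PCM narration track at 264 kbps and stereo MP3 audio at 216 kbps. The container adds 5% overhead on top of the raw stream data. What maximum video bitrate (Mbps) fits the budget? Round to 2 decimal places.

3.55 Mbps

Budget: 2.0 GB = 16000.0 Mb.
Stream payload after overhead: 16000.0 / 1.05 = 15238.1 Mb.
1 h 3 min = 63 min = 3780 s
Total bitrate budget: 15238.1 Mb / 3780 s = 4.031 Mbps.
Audio total: 264 + 216 = 480 kbps = 0.480 Mbps.
Video: 4.031 − 0.480 = 3.551 Mbps.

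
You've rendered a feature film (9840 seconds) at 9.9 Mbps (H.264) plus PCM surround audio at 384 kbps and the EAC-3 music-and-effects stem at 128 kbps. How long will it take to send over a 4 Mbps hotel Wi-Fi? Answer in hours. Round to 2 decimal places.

7.11 hours

Audio total: 384 + 128 = 512 kbps = 0.512 Mbps.
Total bitrate: 10.412 Mbps.
File: 10.412 Mbps × 9840 s = 102454.1 Mb.
At 4 Mbps: 102454.1 / 4 = 25613.5 s ≈ 7.11 hours.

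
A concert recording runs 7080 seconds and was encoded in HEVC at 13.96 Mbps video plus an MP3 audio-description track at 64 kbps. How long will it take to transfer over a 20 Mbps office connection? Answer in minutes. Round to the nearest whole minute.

Audio: 64 kbps = 0.064 Mbps.
Total bitrate: 14.024 Mbps.
File: 14.024 Mbps × 7080 s = 99289.9 Mb.
At 20 Mbps: 99289.9 / 20 = 4964.5 s ≈ 82.7 minutes.

83 minutes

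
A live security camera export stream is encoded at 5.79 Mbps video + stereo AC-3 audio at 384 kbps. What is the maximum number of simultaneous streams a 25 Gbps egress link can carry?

4049

Audio: 384 kbps = 0.384 Mbps.
Per-viewer media rate: 6.174 Mbps.
25 Gbps = 25,000 Mbps; 25,000 / 6.174 = 4049.24 → 4049 viewers.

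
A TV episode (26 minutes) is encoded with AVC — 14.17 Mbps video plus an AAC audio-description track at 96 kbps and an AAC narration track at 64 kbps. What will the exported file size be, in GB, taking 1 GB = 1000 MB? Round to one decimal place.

26 min = 1560 s
Audio total: 96 + 64 = 160 kbps = 0.160 Mbps.
Total bitrate: 14.17 + 0.160 = 14.330 Mbps.
Stream data: 14.330 Mbps × 1560 s = 22354.8 Mb.
22,355 Mb ÷ 8 = 2,794 MB → 2.794 GB.

2.8 GB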